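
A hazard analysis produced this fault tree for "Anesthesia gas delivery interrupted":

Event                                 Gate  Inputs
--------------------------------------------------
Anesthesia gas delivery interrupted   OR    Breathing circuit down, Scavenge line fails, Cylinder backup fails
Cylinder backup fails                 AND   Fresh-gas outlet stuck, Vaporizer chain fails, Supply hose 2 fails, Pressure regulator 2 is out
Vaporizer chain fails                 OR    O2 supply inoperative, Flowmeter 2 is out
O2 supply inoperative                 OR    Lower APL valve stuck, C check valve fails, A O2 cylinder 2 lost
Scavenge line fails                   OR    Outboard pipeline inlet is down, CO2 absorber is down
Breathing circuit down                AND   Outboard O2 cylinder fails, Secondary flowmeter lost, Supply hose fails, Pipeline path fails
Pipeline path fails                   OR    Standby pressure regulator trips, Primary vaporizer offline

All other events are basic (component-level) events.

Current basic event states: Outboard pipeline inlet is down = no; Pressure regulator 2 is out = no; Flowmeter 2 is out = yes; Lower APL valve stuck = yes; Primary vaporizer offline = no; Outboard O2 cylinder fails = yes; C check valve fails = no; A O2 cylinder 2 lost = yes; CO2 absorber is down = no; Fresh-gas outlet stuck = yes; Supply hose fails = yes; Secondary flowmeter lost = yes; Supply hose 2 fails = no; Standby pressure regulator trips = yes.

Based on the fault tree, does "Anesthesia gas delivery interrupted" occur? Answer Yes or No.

Yes

Pipeline path fails [OR]: Standby pressure regulator trips=occurs, Primary vaporizer offline=not → at least one input occurs → occurs.
Breathing circuit down [AND]: Outboard O2 cylinder fails=occurs, Secondary flowmeter lost=occurs, Supply hose fails=occurs, Pipeline path fails=occurs → all inputs occur → occurs.
Scavenge line fails [OR]: Outboard pipeline inlet is down=not, CO2 absorber is down=not → no input occurs → does not occur.
O2 supply inoperative [OR]: Lower APL valve stuck=occurs, C check valve fails=not, A O2 cylinder 2 lost=occurs → at least one input occurs → occurs.
Vaporizer chain fails [OR]: O2 supply inoperative=occurs, Flowmeter 2 is out=occurs → at least one input occurs → occurs.
Cylinder backup fails [AND]: Fresh-gas outlet stuck=occurs, Vaporizer chain fails=occurs, Supply hose 2 fails=not, Pressure regulator 2 is out=not → not all inputs occur → does not occur.
Anesthesia gas delivery interrupted [OR]: Breathing circuit down=occurs, Scavenge line fails=not, Cylinder backup fails=not → at least one input occurs → occurs.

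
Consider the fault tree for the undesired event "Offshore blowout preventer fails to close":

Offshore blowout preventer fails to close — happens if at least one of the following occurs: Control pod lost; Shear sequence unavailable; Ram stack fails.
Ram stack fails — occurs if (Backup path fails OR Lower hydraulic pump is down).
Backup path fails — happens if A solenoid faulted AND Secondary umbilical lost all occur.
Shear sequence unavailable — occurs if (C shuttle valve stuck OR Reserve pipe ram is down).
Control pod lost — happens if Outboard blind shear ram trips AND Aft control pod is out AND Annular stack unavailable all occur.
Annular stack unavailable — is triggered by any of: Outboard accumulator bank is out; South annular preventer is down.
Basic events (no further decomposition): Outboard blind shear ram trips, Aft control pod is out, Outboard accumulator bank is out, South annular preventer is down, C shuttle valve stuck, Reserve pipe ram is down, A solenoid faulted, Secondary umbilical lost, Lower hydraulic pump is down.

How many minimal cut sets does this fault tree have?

6

Annular stack unavailable [OR]: union of children's cut sets → 2 cut set(s).
Control pod lost [AND]: one cut set from each child combined → 1 × 1 × 2 = 2 cut set(s).
Shear sequence unavailable [OR]: union of children's cut sets → 2 cut set(s).
Backup path fails [AND]: one cut set from each child combined → 1 × 1 = 1 cut set(s).
Ram stack fails [OR]: union of children's cut sets → 2 cut set(s).
Offshore blowout preventer fails to close [OR]: union of children's cut sets → 6 cut set(s).
Minimal cut sets: {Aft control pod is out, Outboard accumulator bank is out, Outboard blind shear ram trips}; {Aft control pod is out, Outboard blind shear ram trips, South annular preventer is down}; {C shuttle valve stuck}; {Reserve pipe ram is down}; {A solenoid faulted, Secondary umbilical lost}; {Lower hydraulic pump is down}.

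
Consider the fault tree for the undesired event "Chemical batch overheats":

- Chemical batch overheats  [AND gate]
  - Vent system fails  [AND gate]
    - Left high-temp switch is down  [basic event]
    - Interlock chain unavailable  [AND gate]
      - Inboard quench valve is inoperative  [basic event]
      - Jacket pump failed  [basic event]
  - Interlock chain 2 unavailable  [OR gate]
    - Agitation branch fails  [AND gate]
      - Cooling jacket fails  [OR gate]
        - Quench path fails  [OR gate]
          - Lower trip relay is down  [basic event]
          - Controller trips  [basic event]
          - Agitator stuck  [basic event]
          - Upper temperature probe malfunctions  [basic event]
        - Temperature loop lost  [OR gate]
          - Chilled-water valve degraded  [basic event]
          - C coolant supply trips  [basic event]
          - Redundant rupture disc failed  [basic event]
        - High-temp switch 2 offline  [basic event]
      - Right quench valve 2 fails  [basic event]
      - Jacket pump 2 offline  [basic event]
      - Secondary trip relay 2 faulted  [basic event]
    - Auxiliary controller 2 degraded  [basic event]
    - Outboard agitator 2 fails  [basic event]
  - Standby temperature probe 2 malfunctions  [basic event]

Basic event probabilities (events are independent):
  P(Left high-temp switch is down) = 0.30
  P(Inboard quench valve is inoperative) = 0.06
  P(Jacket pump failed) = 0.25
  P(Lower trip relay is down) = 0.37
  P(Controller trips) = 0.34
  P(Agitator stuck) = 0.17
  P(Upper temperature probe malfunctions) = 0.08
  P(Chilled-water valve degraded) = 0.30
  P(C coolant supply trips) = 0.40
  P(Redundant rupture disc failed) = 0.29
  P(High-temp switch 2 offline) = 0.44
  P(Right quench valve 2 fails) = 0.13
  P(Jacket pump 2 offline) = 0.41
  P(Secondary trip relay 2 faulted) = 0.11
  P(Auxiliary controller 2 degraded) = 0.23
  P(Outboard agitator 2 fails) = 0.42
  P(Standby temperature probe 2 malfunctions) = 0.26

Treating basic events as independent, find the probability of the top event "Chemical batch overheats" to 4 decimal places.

0.0007

P(Interlock chain unavailable) [AND] = 0.06 × 0.25 = 0.015000
P(Vent system fails) [AND] = 0.30 × 0.015000 = 0.004500
P(Quench path fails) [OR] = 1 − (1−0.37) × (1−0.34) × (1−0.17) × (1−0.08) = 0.682495
P(Temperature loop lost) [OR] = 1 − (1−0.30) × (1−0.40) × (1−0.29) = 0.701800
P(Cooling jacket fails) [OR] = 1 − (1−0.682495) × (1−0.701800) × (1−0.44) = 0.946979
P(Agitation branch fails) [AND] = 0.946979 × 0.13 × 0.41 × 0.11 = 0.005552
P(Interlock chain 2 unavailable) [OR] = 1 − (1−0.005552) × (1−0.23) × (1−0.42) = 0.555880
P(Chemical batch overheats) [AND] = 0.004500 × 0.555880 × 0.26 = 0.000650
Rounded to 4 decimal places: P(Chemical batch overheats) ≈ 0.0007.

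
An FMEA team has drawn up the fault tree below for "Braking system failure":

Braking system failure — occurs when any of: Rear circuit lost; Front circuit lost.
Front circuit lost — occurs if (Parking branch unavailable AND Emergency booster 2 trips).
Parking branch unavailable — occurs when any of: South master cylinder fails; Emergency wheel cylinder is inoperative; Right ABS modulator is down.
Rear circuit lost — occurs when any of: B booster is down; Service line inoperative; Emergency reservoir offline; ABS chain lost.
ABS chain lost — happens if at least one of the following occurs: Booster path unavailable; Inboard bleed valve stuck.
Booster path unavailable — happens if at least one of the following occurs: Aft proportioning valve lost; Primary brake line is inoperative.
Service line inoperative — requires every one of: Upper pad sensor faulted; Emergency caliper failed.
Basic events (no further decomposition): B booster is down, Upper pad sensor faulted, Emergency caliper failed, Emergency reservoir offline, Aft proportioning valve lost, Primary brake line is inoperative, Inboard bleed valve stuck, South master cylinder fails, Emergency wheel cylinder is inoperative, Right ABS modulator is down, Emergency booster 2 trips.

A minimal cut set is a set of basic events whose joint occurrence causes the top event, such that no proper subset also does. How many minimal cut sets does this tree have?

9

Service line inoperative [AND]: one cut set from each child combined → 1 × 1 = 1 cut set(s).
Booster path unavailable [OR]: union of children's cut sets → 2 cut set(s).
ABS chain lost [OR]: union of children's cut sets → 3 cut set(s).
Rear circuit lost [OR]: union of children's cut sets → 6 cut set(s).
Parking branch unavailable [OR]: union of children's cut sets → 3 cut set(s).
Front circuit lost [AND]: one cut set from each child combined → 3 × 1 = 3 cut set(s).
Braking system failure [OR]: union of children's cut sets → 9 cut set(s).
Minimal cut sets: {B booster is down}; {Emergency caliper failed, Upper pad sensor faulted}; {Emergency reservoir offline}; {Aft proportioning valve lost}; {Primary brake line is inoperative}; {Inboard bleed valve stuck}; {Emergency booster 2 trips, South master cylinder fails}; {Emergency booster 2 trips, Emergency wheel cylinder is inoperative}; {Emergency booster 2 trips, Right ABS modulator is down}.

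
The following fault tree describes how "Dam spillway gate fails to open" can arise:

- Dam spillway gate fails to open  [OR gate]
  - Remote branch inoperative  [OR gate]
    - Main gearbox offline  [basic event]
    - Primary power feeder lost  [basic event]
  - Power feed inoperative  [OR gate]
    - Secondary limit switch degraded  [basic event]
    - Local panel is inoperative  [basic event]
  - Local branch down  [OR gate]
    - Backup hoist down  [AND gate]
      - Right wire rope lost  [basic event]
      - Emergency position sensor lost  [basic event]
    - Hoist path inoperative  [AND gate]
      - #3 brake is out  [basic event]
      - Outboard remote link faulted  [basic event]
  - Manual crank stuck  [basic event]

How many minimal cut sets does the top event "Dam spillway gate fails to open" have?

7

Remote branch inoperative [OR]: union of children's cut sets → 2 cut set(s).
Power feed inoperative [OR]: union of children's cut sets → 2 cut set(s).
Backup hoist down [AND]: one cut set from each child combined → 1 × 1 = 1 cut set(s).
Hoist path inoperative [AND]: one cut set from each child combined → 1 × 1 = 1 cut set(s).
Local branch down [OR]: union of children's cut sets → 2 cut set(s).
Dam spillway gate fails to open [OR]: union of children's cut sets → 7 cut set(s).
Minimal cut sets: {Main gearbox offline}; {Primary power feeder lost}; {Secondary limit switch degraded}; {Local panel is inoperative}; {Emergency position sensor lost, Right wire rope lost}; {#3 brake is out, Outboard remote link faulted}; {Manual crank stuck}.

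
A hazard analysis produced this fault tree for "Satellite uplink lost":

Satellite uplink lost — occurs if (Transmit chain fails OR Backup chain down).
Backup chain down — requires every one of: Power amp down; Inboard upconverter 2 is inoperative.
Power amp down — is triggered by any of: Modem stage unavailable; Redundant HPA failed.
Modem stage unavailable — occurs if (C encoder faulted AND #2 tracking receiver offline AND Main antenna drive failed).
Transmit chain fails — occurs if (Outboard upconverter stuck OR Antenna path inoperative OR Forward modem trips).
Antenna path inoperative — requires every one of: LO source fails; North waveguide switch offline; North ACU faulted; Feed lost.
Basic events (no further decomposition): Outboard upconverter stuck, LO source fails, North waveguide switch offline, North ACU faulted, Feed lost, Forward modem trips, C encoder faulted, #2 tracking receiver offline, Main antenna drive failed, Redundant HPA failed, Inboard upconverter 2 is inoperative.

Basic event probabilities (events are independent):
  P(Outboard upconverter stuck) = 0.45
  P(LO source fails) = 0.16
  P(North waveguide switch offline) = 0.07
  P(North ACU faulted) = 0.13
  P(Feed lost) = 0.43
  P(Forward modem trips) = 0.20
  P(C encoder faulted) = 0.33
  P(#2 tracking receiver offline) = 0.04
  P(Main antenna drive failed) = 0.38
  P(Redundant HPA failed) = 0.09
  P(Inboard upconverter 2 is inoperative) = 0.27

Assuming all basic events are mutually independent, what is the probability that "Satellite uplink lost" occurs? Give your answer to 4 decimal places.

P(Antenna path inoperative) [AND] = 0.16 × 0.07 × 0.13 × 0.43 = 0.000626
P(Transmit chain fails) [OR] = 1 − (1−0.45) × (1−0.000626) × (1−0.20) = 0.560275
P(Modem stage unavailable) [AND] = 0.33 × 0.04 × 0.38 = 0.005016
P(Power amp down) [OR] = 1 − (1−0.005016) × (1−0.09) = 0.094565
P(Backup chain down) [AND] = 0.094565 × 0.27 = 0.025533
P(Satellite uplink lost) [OR] = 1 − (1−0.560275) × (1−0.025533) = 0.571502
Rounded to 4 decimal places: P(Satellite uplink lost) ≈ 0.5715.

0.5715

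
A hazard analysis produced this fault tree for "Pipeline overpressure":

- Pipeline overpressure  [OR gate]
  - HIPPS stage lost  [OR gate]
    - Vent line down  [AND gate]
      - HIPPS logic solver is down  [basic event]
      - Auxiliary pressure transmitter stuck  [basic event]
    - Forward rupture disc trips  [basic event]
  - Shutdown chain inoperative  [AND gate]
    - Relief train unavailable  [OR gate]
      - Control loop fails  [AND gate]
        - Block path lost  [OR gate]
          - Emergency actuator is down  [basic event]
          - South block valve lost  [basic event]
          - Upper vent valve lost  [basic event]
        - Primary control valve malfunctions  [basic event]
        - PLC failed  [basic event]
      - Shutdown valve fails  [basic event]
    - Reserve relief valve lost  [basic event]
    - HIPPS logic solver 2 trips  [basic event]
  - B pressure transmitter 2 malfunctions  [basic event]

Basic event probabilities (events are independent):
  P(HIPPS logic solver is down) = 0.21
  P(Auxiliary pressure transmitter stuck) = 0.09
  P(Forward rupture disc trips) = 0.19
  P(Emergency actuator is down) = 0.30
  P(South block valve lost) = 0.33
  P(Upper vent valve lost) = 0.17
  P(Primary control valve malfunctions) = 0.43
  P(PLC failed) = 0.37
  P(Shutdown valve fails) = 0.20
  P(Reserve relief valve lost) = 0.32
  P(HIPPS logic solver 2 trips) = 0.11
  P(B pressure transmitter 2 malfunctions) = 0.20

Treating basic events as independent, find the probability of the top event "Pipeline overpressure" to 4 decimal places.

0.3705

P(Vent line down) [AND] = 0.21 × 0.09 = 0.018900
P(HIPPS stage lost) [OR] = 1 − (1−0.018900) × (1−0.19) = 0.205309
P(Block path lost) [OR] = 1 − (1−0.30) × (1−0.33) × (1−0.17) = 0.610730
P(Control loop fails) [AND] = 0.610730 × 0.43 × 0.37 = 0.097167
P(Relief train unavailable) [OR] = 1 − (1−0.097167) × (1−0.20) = 0.277734
P(Shutdown chain inoperative) [AND] = 0.277734 × 0.32 × 0.11 = 0.009776
P(Pipeline overpressure) [OR] = 1 − (1−0.205309) × (1−0.009776) × (1−0.20) = 0.370462
Rounded to 4 decimal places: P(Pipeline overpressure) ≈ 0.3705.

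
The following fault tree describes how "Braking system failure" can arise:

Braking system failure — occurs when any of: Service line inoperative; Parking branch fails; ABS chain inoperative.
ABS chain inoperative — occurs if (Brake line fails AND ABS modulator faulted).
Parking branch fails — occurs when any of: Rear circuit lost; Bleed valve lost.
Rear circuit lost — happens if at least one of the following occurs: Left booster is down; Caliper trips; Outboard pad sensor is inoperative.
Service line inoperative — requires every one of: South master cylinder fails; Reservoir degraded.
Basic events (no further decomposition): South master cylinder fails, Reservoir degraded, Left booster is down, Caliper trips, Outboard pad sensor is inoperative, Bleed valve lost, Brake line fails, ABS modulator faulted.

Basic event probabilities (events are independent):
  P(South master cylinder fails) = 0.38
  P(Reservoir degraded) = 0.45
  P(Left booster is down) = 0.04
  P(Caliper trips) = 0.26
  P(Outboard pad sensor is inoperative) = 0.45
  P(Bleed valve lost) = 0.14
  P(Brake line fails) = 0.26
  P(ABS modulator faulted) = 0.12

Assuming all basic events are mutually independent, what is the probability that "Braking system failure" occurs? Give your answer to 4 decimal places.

0.7301

P(Service line inoperative) [AND] = 0.38 × 0.45 = 0.171000
P(Rear circuit lost) [OR] = 1 − (1−0.04) × (1−0.26) × (1−0.45) = 0.609280
P(Parking branch fails) [OR] = 1 − (1−0.609280) × (1−0.14) = 0.663981
P(ABS chain inoperative) [AND] = 0.26 × 0.12 = 0.031200
P(Braking system failure) [OR] = 1 − (1−0.171000) × (1−0.663981) × (1−0.031200) = 0.730131
Rounded to 4 decimal places: P(Braking system failure) ≈ 0.7301.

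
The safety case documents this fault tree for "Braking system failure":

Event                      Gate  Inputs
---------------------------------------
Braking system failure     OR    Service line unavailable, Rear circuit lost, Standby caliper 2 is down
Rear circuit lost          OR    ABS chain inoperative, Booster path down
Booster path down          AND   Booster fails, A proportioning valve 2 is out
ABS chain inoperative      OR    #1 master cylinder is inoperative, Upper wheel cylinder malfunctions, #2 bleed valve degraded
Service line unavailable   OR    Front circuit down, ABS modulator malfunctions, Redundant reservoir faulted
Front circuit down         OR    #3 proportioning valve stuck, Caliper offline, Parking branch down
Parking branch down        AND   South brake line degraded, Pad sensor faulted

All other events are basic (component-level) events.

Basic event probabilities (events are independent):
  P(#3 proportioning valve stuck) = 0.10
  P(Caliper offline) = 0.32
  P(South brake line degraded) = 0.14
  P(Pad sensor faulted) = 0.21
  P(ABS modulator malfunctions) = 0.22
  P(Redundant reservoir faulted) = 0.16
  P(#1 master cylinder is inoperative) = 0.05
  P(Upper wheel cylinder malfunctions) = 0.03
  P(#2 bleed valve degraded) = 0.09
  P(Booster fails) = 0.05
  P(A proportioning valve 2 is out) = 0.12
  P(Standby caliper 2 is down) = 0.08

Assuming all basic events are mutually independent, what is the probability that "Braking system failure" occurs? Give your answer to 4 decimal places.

0.7015

P(Parking branch down) [AND] = 0.14 × 0.21 = 0.029400
P(Front circuit down) [OR] = 1 − (1−0.10) × (1−0.32) × (1−0.029400) = 0.405993
P(Service line unavailable) [OR] = 1 − (1−0.405993) × (1−0.22) × (1−0.16) = 0.610807
P(ABS chain inoperative) [OR] = 1 − (1−0.05) × (1−0.03) × (1−0.09) = 0.161435
P(Booster path down) [AND] = 0.05 × 0.12 = 0.006000
P(Rear circuit lost) [OR] = 1 − (1−0.161435) × (1−0.006000) = 0.166466
P(Braking system failure) [OR] = 1 − (1−0.610807) × (1−0.166466) × (1−0.08) = 0.701547
Rounded to 4 decimal places: P(Braking system failure) ≈ 0.7015.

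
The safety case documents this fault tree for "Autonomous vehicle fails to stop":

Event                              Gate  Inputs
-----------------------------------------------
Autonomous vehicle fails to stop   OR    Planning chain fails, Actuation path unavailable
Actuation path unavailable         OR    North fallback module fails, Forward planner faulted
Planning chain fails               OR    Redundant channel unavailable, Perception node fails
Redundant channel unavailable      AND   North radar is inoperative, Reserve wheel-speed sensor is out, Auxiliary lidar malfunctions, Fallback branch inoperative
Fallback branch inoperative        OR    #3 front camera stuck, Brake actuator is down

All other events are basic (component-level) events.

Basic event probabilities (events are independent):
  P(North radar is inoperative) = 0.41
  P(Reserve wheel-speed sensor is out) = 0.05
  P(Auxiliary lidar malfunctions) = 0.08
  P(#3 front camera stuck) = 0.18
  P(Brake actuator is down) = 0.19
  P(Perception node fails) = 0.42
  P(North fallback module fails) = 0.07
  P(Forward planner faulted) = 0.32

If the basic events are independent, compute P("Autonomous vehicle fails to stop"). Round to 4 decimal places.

0.6334

P(Fallback branch inoperative) [OR] = 1 − (1−0.18) × (1−0.19) = 0.335800
P(Redundant channel unavailable) [AND] = 0.41 × 0.05 × 0.08 × 0.335800 = 0.000551
P(Planning chain fails) [OR] = 1 − (1−0.000551) × (1−0.42) = 0.420320
P(Actuation path unavailable) [OR] = 1 − (1−0.07) × (1−0.32) = 0.367600
P(Autonomous vehicle fails to stop) [OR] = 1 − (1−0.420320) × (1−0.367600) = 0.633410
Rounded to 4 decimal places: P(Autonomous vehicle fails to stop) ≈ 0.6334.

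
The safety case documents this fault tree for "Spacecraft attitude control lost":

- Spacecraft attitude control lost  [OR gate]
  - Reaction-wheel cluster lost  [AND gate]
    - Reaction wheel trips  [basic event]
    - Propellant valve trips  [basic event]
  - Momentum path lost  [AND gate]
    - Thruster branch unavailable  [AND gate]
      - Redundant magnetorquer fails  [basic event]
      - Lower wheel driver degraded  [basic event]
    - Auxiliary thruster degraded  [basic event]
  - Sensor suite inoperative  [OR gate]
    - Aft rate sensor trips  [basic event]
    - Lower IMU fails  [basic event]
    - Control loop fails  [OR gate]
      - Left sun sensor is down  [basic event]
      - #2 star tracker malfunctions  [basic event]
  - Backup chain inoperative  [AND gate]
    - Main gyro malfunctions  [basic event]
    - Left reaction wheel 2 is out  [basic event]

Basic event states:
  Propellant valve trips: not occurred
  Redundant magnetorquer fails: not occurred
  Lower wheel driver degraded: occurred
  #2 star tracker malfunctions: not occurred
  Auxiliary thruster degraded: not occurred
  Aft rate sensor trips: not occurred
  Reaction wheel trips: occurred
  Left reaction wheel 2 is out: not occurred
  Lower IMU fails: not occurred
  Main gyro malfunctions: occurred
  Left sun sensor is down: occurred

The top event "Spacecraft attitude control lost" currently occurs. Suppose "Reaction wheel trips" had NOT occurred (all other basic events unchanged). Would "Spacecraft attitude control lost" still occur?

Counterfactual: set "Reaction wheel trips" to not occurred.
Reaction-wheel cluster lost [AND]: Reaction wheel trips=not, Propellant valve trips=not → not all inputs occur → does not occur.
Thruster branch unavailable [AND]: Redundant magnetorquer fails=not, Lower wheel driver degraded=occurs → not all inputs occur → does not occur.
Momentum path lost [AND]: Thruster branch unavailable=not, Auxiliary thruster degraded=not → not all inputs occur → does not occur.
Control loop fails [OR]: Left sun sensor is down=occurs, #2 star tracker malfunctions=not → at least one input occurs → occurs.
Sensor suite inoperative [OR]: Aft rate sensor trips=not, Lower IMU fails=not, Control loop fails=occurs → at least one input occurs → occurs.
Backup chain inoperative [AND]: Main gyro malfunctions=occurs, Left reaction wheel 2 is out=not → not all inputs occur → does not occur.
Spacecraft attitude control lost [OR]: Reaction-wheel cluster lost=not, Momentum path lost=not, Sensor suite inoperative=occurs, Backup chain inoperative=not → at least one input occurs → occurs.

Yes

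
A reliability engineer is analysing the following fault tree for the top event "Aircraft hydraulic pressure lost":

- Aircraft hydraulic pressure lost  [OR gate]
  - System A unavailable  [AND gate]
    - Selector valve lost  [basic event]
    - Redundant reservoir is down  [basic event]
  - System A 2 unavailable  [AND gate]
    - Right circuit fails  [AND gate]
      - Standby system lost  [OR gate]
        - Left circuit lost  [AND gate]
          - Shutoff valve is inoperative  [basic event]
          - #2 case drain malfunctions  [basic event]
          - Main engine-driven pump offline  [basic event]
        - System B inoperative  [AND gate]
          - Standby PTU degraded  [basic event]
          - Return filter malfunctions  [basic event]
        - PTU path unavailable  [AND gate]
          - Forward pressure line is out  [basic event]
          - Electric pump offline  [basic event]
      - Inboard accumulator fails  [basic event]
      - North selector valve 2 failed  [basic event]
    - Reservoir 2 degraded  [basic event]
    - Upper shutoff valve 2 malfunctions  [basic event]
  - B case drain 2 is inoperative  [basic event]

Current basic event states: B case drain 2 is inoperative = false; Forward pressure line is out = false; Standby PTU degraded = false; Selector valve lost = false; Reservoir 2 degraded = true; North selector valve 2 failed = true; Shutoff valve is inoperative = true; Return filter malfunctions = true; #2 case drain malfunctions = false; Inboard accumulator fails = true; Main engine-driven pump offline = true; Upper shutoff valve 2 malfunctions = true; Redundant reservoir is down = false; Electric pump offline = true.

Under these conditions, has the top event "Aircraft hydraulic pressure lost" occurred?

System A unavailable [AND]: Selector valve lost=not, Redundant reservoir is down=not → not all inputs occur → does not occur.
Left circuit lost [AND]: Shutoff valve is inoperative=occurs, #2 case drain malfunctions=not, Main engine-driven pump offline=occurs → not all inputs occur → does not occur.
System B inoperative [AND]: Standby PTU degraded=not, Return filter malfunctions=occurs → not all inputs occur → does not occur.
PTU path unavailable [AND]: Forward pressure line is out=not, Electric pump offline=occurs → not all inputs occur → does not occur.
Standby system lost [OR]: Left circuit lost=not, System B inoperative=not, PTU path unavailable=not → no input occurs → does not occur.
Right circuit fails [AND]: Standby system lost=not, Inboard accumulator fails=occurs, North selector valve 2 failed=occurs → not all inputs occur → does not occur.
System A 2 unavailable [AND]: Right circuit fails=not, Reservoir 2 degraded=occurs, Upper shutoff valve 2 malfunctions=occurs → not all inputs occur → does not occur.
Aircraft hydraulic pressure lost [OR]: System A unavailable=not, System A 2 unavailable=not, B case drain 2 is inoperative=not → no input occurs → does not occur.

No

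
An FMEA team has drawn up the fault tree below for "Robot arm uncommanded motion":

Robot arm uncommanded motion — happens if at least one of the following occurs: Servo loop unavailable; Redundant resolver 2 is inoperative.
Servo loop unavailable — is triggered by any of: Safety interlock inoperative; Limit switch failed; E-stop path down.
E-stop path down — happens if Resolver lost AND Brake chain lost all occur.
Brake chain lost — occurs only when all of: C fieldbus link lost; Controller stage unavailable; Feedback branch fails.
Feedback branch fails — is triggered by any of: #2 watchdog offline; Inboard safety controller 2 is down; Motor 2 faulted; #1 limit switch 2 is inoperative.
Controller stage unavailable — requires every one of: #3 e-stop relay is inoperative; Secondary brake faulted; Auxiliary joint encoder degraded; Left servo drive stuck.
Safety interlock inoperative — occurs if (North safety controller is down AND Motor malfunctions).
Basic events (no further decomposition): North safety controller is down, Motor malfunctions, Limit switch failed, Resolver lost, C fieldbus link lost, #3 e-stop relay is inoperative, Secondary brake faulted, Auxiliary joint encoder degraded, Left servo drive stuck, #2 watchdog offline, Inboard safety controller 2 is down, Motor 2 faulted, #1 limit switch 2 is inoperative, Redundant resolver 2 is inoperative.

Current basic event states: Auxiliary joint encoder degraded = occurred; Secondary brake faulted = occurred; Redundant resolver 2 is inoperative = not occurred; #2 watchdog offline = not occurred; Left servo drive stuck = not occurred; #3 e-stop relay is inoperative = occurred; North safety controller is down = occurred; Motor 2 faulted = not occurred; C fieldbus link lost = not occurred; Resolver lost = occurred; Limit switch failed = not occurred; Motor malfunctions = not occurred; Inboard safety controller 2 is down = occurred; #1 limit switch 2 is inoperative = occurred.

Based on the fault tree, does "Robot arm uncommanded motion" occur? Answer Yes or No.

No

Safety interlock inoperative [AND]: North safety controller is down=occurs, Motor malfunctions=not → not all inputs occur → does not occur.
Controller stage unavailable [AND]: #3 e-stop relay is inoperative=occurs, Secondary brake faulted=occurs, Auxiliary joint encoder degraded=occurs, Left servo drive stuck=not → not all inputs occur → does not occur.
Feedback branch fails [OR]: #2 watchdog offline=not, Inboard safety controller 2 is down=occurs, Motor 2 faulted=not, #1 limit switch 2 is inoperative=occurs → at least one input occurs → occurs.
Brake chain lost [AND]: C fieldbus link lost=not, Controller stage unavailable=not, Feedback branch fails=occurs → not all inputs occur → does not occur.
E-stop path down [AND]: Resolver lost=occurs, Brake chain lost=not → not all inputs occur → does not occur.
Servo loop unavailable [OR]: Safety interlock inoperative=not, Limit switch failed=not, E-stop path down=not → no input occurs → does not occur.
Robot arm uncommanded motion [OR]: Servo loop unavailable=not, Redundant resolver 2 is inoperative=not → no input occurs → does not occur.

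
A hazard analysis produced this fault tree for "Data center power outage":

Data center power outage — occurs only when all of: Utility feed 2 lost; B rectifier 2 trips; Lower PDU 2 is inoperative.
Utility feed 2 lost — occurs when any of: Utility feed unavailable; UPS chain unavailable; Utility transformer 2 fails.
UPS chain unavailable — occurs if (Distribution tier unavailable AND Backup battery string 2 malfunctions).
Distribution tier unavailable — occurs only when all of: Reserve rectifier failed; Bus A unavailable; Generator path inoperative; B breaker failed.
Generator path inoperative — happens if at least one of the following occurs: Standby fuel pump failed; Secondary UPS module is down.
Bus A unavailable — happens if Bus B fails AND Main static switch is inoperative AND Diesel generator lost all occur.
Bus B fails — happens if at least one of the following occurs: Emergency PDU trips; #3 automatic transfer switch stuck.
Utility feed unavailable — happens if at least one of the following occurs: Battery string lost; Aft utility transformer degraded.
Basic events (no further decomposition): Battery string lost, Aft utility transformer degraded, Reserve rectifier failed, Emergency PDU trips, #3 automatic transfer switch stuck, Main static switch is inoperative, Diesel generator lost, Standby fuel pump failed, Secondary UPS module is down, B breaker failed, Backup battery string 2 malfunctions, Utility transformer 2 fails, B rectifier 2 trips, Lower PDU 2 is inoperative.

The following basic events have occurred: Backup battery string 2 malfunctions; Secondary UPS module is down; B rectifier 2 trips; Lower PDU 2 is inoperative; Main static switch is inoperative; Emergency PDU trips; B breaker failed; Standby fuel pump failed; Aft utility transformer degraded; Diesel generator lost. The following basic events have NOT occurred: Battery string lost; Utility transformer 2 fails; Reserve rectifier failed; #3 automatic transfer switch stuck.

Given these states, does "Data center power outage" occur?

Utility feed unavailable [OR]: Battery string lost=not, Aft utility transformer degraded=occurs → at least one input occurs → occurs.
Bus B fails [OR]: Emergency PDU trips=occurs, #3 automatic transfer switch stuck=not → at least one input occurs → occurs.
Bus A unavailable [AND]: Bus B fails=occurs, Main static switch is inoperative=occurs, Diesel generator lost=occurs → all inputs occur → occurs.
Generator path inoperative [OR]: Standby fuel pump failed=occurs, Secondary UPS module is down=occurs → at least one input occurs → occurs.
Distribution tier unavailable [AND]: Reserve rectifier failed=not, Bus A unavailable=occurs, Generator path inoperative=occurs, B breaker failed=occurs → not all inputs occur → does not occur.
UPS chain unavailable [AND]: Distribution tier unavailable=not, Backup battery string 2 malfunctions=occurs → not all inputs occur → does not occur.
Utility feed 2 lost [OR]: Utility feed unavailable=occurs, UPS chain unavailable=not, Utility transformer 2 fails=not → at least one input occurs → occurs.
Data center power outage [AND]: Utility feed 2 lost=occurs, B rectifier 2 trips=occurs, Lower PDU 2 is inoperative=occurs → all inputs occur → occurs.

Yes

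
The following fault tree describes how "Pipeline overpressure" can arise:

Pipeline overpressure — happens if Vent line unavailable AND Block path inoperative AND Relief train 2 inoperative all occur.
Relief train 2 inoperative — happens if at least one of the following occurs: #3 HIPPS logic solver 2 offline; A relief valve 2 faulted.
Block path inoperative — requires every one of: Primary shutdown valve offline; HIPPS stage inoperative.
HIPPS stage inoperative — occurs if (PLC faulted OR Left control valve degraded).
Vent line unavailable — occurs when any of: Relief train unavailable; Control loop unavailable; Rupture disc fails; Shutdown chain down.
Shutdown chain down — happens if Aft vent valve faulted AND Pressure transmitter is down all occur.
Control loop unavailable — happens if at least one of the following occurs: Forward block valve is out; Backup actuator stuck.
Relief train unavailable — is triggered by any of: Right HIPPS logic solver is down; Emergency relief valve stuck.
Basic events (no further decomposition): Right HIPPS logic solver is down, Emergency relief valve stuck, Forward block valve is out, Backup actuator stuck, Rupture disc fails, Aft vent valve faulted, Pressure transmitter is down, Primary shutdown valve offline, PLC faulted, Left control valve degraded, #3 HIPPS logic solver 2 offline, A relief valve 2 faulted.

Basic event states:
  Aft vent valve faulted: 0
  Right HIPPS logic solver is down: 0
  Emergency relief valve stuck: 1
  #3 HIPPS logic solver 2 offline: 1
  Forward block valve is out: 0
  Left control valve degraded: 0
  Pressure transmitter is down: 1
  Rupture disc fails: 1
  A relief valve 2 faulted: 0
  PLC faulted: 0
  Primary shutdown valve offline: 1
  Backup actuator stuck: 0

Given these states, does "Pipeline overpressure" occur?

No

Relief train unavailable [OR]: Right HIPPS logic solver is down=not, Emergency relief valve stuck=occurs → at least one input occurs → occurs.
Control loop unavailable [OR]: Forward block valve is out=not, Backup actuator stuck=not → no input occurs → does not occur.
Shutdown chain down [AND]: Aft vent valve faulted=not, Pressure transmitter is down=occurs → not all inputs occur → does not occur.
Vent line unavailable [OR]: Relief train unavailable=occurs, Control loop unavailable=not, Rupture disc fails=occurs, Shutdown chain down=not → at least one input occurs → occurs.
HIPPS stage inoperative [OR]: PLC faulted=not, Left control valve degraded=not → no input occurs → does not occur.
Block path inoperative [AND]: Primary shutdown valve offline=occurs, HIPPS stage inoperative=not → not all inputs occur → does not occur.
Relief train 2 inoperative [OR]: #3 HIPPS logic solver 2 offline=occurs, A relief valve 2 faulted=not → at least one input occurs → occurs.
Pipeline overpressure [AND]: Vent line unavailable=occurs, Block path inoperative=not, Relief train 2 inoperative=occurs → not all inputs occur → does not occur.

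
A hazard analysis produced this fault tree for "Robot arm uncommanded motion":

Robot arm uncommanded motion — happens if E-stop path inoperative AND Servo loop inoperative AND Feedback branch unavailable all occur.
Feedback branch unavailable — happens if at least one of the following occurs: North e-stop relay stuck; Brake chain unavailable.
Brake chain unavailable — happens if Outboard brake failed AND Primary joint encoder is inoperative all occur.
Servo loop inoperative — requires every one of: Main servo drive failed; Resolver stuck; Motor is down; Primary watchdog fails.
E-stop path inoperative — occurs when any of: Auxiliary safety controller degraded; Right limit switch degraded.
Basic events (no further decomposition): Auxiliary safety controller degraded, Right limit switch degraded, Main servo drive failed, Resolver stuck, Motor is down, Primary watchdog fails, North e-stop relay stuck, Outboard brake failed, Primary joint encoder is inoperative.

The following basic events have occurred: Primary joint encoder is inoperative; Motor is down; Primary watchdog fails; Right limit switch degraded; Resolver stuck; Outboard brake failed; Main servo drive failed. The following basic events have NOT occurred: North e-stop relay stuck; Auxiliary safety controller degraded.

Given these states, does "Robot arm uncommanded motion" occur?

Yes

E-stop path inoperative [OR]: Auxiliary safety controller degraded=not, Right limit switch degraded=occurs → at least one input occurs → occurs.
Servo loop inoperative [AND]: Main servo drive failed=occurs, Resolver stuck=occurs, Motor is down=occurs, Primary watchdog fails=occurs → all inputs occur → occurs.
Brake chain unavailable [AND]: Outboard brake failed=occurs, Primary joint encoder is inoperative=occurs → all inputs occur → occurs.
Feedback branch unavailable [OR]: North e-stop relay stuck=not, Brake chain unavailable=occurs → at least one input occurs → occurs.
Robot arm uncommanded motion [AND]: E-stop path inoperative=occurs, Servo loop inoperative=occurs, Feedback branch unavailable=occurs → all inputs occur → occurs.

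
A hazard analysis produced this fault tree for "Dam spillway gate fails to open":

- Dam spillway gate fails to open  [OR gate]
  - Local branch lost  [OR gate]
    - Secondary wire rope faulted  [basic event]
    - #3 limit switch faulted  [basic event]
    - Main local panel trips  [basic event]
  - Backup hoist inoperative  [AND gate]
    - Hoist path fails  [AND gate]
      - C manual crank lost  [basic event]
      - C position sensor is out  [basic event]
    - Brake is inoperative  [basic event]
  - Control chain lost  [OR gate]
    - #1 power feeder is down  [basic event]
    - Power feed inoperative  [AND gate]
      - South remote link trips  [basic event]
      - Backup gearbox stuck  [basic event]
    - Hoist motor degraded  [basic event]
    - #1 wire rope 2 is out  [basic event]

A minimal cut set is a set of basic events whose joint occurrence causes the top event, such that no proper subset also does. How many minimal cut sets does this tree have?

Local branch lost [OR]: union of children's cut sets → 3 cut set(s).
Hoist path fails [AND]: one cut set from each child combined → 1 × 1 = 1 cut set(s).
Backup hoist inoperative [AND]: one cut set from each child combined → 1 × 1 = 1 cut set(s).
Power feed inoperative [AND]: one cut set from each child combined → 1 × 1 = 1 cut set(s).
Control chain lost [OR]: union of children's cut sets → 4 cut set(s).
Dam spillway gate fails to open [OR]: union of children's cut sets → 8 cut set(s).
Minimal cut sets: {Secondary wire rope faulted}; {#3 limit switch faulted}; {Main local panel trips}; {Brake is inoperative, C manual crank lost, C position sensor is out}; {#1 power feeder is down}; {Backup gearbox stuck, South remote link trips}; {Hoist motor degraded}; {#1 wire rope 2 is out}.

8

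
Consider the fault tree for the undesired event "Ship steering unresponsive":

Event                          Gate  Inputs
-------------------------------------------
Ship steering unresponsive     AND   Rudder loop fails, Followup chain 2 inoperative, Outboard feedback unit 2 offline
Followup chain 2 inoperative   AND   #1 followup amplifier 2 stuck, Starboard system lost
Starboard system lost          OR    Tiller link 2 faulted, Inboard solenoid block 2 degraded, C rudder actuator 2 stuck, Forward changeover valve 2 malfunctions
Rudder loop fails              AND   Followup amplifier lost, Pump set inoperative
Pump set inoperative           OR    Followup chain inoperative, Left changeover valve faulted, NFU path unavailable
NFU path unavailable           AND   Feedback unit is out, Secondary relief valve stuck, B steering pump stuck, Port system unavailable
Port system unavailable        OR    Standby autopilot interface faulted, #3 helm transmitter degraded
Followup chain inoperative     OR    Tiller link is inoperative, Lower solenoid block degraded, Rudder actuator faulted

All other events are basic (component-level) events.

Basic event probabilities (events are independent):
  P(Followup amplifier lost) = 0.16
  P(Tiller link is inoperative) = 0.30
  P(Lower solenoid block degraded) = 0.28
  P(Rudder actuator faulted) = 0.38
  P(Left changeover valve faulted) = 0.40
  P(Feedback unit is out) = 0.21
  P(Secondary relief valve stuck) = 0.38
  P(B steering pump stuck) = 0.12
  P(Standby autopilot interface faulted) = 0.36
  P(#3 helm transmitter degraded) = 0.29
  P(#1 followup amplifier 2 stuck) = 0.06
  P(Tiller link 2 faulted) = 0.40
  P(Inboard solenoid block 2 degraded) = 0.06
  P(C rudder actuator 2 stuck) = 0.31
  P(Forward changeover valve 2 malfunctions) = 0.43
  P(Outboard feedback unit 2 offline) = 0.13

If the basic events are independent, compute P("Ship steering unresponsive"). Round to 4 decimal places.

P(Followup chain inoperative) [OR] = 1 − (1−0.30) × (1−0.28) × (1−0.38) = 0.687520
P(Port system unavailable) [OR] = 1 − (1−0.36) × (1−0.29) = 0.545600
P(NFU path unavailable) [AND] = 0.21 × 0.38 × 0.12 × 0.545600 = 0.005225
P(Pump set inoperative) [OR] = 1 − (1−0.687520) × (1−0.40) × (1−0.005225) = 0.813492
P(Rudder loop fails) [AND] = 0.16 × 0.813492 = 0.130159
P(Starboard system lost) [OR] = 1 − (1−0.40) × (1−0.06) × (1−0.31) × (1−0.43) = 0.778179
P(Followup chain 2 inoperative) [AND] = 0.06 × 0.778179 = 0.046691
P(Ship steering unresponsive) [AND] = 0.130159 × 0.046691 × 0.13 = 0.000790
Rounded to 4 decimal places: P(Ship steering unresponsive) ≈ 0.0008.

0.0008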